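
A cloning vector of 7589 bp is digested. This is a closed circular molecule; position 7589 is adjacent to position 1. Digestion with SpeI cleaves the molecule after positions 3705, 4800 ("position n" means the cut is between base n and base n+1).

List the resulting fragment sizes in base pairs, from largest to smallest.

6494, 1095 bp

Circular molecule, 2 cuts → 2 fragments:
  4800 − 3705 = 1095 bp
  wrap: 7589 − 4800 + 3705 = 6494 bp
Sorted largest to smallest: 6494, 1095 bp.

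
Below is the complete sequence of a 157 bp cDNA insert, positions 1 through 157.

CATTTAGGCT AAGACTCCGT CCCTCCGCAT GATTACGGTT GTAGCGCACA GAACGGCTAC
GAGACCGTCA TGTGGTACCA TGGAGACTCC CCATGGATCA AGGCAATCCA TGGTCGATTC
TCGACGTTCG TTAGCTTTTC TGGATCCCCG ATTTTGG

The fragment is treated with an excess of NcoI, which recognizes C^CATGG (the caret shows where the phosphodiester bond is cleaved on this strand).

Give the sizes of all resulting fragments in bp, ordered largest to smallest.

NcoI sites (CCATGG) start at positions 78, 91, 108.
NcoI cuts after the first base of each site, so after positions 78, 91, 108.
Linear molecule, 3 cuts → 4 fragments:
  1–78 → 78 bp
  79–91 → 13 bp
  92–108 → 17 bp
  109–157 → 49 bp
Sorted largest to smallest: 78, 49, 17, 13 bp.

78, 49, 17, 13 bp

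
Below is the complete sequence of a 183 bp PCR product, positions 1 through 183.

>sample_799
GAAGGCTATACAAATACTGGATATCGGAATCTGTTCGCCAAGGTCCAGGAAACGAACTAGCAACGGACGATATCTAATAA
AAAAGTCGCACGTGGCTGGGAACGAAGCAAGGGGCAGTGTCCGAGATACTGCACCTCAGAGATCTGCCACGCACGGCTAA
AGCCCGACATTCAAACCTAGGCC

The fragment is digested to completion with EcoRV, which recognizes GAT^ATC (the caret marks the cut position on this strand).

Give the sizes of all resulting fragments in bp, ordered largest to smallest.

EcoRV sites (GATATC) start at positions 20, 69.
EcoRV cuts after base 3 of each site, so after positions 22, 71.
Linear molecule, 2 cuts → 3 fragments:
  1–22 → 22 bp
  23–71 → 49 bp
  72–183 → 112 bp
Sorted largest to smallest: 112, 49, 22 bp.

112, 49, 22 bp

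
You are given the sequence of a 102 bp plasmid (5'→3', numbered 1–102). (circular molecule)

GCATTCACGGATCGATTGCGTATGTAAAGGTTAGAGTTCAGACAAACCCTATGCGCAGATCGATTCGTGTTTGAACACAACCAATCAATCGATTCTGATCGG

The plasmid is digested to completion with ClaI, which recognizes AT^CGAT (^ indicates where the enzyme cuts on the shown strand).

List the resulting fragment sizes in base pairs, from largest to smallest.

48, 29, 25 bp

ClaI sites (ATCGAT) start at positions 11, 59, 88.
ClaI cuts after base 2 of each site, so after positions 12, 60, 89.
Circular molecule, 3 cuts → 3 fragments:
  13–60 → 48 bp
  61–89 → 29 bp
  90–102 then 1–12 → 13 + 12 = 25 bp
Sorted largest to smallest: 48, 29, 25 bp.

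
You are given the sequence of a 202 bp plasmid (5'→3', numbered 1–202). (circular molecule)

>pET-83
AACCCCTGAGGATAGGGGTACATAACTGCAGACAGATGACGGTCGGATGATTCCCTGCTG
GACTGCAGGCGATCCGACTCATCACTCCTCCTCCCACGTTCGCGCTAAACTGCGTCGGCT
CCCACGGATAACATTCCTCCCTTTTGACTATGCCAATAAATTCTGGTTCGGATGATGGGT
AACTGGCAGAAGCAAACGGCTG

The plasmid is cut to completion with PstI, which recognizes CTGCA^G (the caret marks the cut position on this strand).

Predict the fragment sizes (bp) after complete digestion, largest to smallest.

165, 37 bp

PstI sites (CTGCAG) start at positions 26, 63.
PstI cuts after base 5 of each site (before the last base), so after positions 30, 67.
Circular molecule, 2 cuts → 2 fragments:
  31–67 → 37 bp
  68–202 then 1–30 → 135 + 30 = 165 bp
Sorted largest to smallest: 165, 37 bp.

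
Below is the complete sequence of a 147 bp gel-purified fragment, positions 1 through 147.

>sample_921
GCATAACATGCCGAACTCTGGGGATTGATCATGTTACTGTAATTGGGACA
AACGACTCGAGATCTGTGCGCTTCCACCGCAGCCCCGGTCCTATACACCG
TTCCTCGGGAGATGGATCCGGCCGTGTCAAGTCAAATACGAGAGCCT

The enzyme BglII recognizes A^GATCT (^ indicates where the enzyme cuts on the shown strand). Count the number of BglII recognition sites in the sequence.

1

AGATCT occurs starting at position 60.
BglII cuts at 1 site.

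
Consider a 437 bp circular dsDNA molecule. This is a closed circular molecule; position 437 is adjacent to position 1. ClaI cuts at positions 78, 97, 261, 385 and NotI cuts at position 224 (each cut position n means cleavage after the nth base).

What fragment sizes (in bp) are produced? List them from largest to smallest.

130, 127, 124, 37, 19 bp

Combined cut positions (sorted): 78, 97, 224, 261, 385.
Circular molecule, 5 cuts → 5 fragments:
  97 − 78 = 19 bp
  224 − 97 = 127 bp
  261 − 224 = 37 bp
  385 − 261 = 124 bp
  wrap: 437 − 385 + 78 = 130 bp
Sorted largest to smallest: 130, 127, 124, 37, 19 bp.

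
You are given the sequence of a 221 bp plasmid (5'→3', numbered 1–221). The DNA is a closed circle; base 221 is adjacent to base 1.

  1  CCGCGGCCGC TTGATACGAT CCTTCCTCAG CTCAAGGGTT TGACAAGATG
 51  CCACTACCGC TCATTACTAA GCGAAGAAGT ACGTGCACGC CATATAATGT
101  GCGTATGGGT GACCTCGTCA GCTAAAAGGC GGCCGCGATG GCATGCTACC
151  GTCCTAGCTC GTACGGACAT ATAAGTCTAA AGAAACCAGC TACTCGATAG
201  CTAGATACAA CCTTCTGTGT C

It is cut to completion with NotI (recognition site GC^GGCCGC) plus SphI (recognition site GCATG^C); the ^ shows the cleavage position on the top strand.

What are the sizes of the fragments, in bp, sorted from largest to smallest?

NotI sites (GCGGCCGC) start at positions 3, 129.
NotI cuts after base 2 of each site, so after positions 4, 130.
The SphI site (GCATGC) starts at position 141.
SphI cuts after base 5 of each site (before the last base), so after position 145.
Combined cut positions: 4, 130, 145.
Circular molecule, 3 cuts → 3 fragments:
  5–130 → 126 bp
  131–145 → 15 bp
  146–221 then 1–4 → 76 + 4 = 80 bp
Sorted largest to smallest: 126, 80, 15 bp.

126, 80, 15 bp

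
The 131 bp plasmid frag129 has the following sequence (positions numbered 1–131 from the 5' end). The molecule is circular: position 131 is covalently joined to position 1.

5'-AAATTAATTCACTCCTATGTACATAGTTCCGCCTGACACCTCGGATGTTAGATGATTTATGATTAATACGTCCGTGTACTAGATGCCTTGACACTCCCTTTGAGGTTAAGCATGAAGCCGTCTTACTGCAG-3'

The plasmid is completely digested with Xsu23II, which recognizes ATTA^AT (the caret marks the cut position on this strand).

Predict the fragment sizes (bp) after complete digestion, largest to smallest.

Xsu23II sites (ATTAAT) start at positions 3, 62.
Xsu23II cuts after base 4 of each site, so after positions 6, 65.
Circular molecule, 2 cuts → 2 fragments:
  7–65 → 59 bp
  66–131 then 1–6 → 66 + 6 = 72 bp
Sorted largest to smallest: 72, 59 bp.

72, 59 bp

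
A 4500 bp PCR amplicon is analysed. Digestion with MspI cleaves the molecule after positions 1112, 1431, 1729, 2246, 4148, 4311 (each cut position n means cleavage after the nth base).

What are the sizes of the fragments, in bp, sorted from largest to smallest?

1902, 1112, 517, 319, 298, 189, 163 bp

Linear molecule, 6 cuts → 7 fragments:
  1112 − 0 = 1112 bp
  1431 − 1112 = 319 bp
  1729 − 1431 = 298 bp
  2246 − 1729 = 517 bp
  4148 − 2246 = 1902 bp
  4311 − 4148 = 163 bp
  4500 − 4311 = 189 bp
Sorted largest to smallest: 1902, 1112, 517, 319, 298, 189, 163 bp.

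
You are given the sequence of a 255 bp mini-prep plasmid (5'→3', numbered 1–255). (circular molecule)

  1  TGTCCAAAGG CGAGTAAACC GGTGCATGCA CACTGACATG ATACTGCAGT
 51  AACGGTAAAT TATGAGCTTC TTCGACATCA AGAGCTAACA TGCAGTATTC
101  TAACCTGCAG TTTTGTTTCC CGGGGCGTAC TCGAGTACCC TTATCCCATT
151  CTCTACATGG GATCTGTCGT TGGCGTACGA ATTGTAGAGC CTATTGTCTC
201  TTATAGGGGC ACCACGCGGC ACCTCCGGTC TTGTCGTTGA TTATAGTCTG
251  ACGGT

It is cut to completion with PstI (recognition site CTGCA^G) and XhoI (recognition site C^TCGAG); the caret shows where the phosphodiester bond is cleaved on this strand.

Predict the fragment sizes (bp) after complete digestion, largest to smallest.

PstI sites (CTGCAG) start at positions 44, 105.
PstI cuts after base 5 of each site (before the last base), so after positions 48, 109.
The XhoI site (CTCGAG) starts at position 130.
XhoI cuts after the first base of each site, so after position 130.
Combined cut positions: 48, 109, 130.
Circular molecule, 3 cuts → 3 fragments:
  49–109 → 61 bp
  110–130 → 21 bp
  131–255 then 1–48 → 125 + 48 = 173 bp
Sorted largest to smallest: 173, 61, 21 bp.

173, 61, 21 bp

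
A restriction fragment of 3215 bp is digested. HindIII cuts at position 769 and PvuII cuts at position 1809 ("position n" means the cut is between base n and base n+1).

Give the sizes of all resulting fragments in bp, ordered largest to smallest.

1406, 1040, 769 bp

Combined cut positions (sorted): 769, 1809.
Linear molecule, 2 cuts → 3 fragments:
  769 − 0 = 769 bp
  1809 − 769 = 1040 bp
  3215 − 1809 = 1406 bp
Sorted largest to smallest: 1406, 1040, 769 bp.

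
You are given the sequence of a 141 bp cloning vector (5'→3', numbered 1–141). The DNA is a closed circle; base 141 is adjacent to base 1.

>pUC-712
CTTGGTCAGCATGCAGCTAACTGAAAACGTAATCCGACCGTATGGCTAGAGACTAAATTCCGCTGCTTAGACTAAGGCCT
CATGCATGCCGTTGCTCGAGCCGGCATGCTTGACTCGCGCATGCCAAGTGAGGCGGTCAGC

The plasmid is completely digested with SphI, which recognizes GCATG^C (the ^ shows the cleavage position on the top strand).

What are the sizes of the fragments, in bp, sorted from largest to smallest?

75, 31, 20, 15 bp

SphI sites (GCATGC) start at positions 9, 84, 104, 119.
SphI cuts after base 5 of each site (before the last base), so after positions 13, 88, 108, 123.
Circular molecule, 4 cuts → 4 fragments:
  14–88 → 75 bp
  89–108 → 20 bp
  109–123 → 15 bp
  124–141 then 1–13 → 18 + 13 = 31 bp
Sorted largest to smallest: 75, 31, 20, 15 bp.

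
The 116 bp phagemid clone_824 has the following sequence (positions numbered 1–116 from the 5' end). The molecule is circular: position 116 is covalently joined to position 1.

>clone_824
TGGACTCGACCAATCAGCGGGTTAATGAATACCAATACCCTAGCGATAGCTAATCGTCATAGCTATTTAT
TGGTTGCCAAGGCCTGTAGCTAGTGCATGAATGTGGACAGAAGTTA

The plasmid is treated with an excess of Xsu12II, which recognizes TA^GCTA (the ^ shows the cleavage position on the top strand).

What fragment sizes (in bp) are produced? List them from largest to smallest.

Xsu12II sites (TAGCTA) start at positions 47, 60, 87.
Xsu12II cuts after base 2 of each site, so after positions 48, 61, 88.
Circular molecule, 3 cuts → 3 fragments:
  49–61 → 13 bp
  62–88 → 27 bp
  89–116 then 1–48 → 28 + 48 = 76 bp
Sorted largest to smallest: 76, 27, 13 bp.

76, 27, 13 bp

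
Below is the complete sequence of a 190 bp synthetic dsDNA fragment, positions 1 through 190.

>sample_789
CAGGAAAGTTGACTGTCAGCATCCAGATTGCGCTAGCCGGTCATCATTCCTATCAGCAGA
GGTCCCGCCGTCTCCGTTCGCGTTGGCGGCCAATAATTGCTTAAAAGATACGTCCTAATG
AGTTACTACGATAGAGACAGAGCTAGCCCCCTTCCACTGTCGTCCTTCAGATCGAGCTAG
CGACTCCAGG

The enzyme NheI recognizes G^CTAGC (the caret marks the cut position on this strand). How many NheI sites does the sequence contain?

3

GCTAGC occurs starting at positions 32, 142, 176.
NheI cuts at 3 sites.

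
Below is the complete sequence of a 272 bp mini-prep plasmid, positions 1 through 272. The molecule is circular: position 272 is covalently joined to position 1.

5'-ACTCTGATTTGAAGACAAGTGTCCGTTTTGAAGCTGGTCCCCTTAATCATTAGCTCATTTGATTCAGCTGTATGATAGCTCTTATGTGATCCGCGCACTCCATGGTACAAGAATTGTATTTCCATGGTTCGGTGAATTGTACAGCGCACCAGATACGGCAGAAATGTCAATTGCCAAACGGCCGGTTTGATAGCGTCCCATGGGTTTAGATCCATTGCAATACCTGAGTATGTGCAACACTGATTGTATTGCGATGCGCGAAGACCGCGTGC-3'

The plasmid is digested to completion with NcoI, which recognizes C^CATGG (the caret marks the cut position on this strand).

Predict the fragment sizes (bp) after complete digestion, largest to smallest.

NcoI sites (CCATGG) start at positions 100, 122, 198.
NcoI cuts after the first base of each site, so after positions 100, 122, 198.
Circular molecule, 3 cuts → 3 fragments:
  101–122 → 22 bp
  123–198 → 76 bp
  199–272 then 1–100 → 74 + 100 = 174 bp
Sorted largest to smallest: 174, 76, 22 bp.

174, 76, 22 bp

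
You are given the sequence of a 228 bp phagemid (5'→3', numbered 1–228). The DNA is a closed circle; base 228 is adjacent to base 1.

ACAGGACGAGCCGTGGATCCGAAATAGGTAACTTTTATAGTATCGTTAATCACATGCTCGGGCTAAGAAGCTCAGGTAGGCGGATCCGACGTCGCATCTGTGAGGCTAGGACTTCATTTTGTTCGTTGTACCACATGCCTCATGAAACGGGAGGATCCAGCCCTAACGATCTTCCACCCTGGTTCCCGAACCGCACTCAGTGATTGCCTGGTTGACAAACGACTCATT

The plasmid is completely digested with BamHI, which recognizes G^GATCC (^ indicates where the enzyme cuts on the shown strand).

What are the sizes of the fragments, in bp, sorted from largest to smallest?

90, 71, 67 bp

BamHI sites (GGATCC) start at positions 15, 82, 153.
BamHI cuts after the first base of each site, so after positions 15, 82, 153.
Circular molecule, 3 cuts → 3 fragments:
  16–82 → 67 bp
  83–153 → 71 bp
  154–228 then 1–15 → 75 + 15 = 90 bp
Sorted largest to smallest: 90, 71, 67 bp.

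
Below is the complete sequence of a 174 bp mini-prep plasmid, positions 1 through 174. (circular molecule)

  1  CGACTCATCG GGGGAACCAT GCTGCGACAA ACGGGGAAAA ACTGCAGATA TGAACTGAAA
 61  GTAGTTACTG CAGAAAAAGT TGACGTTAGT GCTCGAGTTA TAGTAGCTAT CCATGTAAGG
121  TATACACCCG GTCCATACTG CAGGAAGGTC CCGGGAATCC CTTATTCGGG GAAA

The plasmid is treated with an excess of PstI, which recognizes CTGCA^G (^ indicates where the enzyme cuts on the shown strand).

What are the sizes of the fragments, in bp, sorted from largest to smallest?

78, 70, 26 bp

PstI sites (CTGCAG) start at positions 42, 68, 138.
PstI cuts after base 5 of each site (before the last base), so after positions 46, 72, 142.
Circular molecule, 3 cuts → 3 fragments:
  47–72 → 26 bp
  73–142 → 70 bp
  143–174 then 1–46 → 32 + 46 = 78 bp
Sorted largest to smallest: 78, 70, 26 bp.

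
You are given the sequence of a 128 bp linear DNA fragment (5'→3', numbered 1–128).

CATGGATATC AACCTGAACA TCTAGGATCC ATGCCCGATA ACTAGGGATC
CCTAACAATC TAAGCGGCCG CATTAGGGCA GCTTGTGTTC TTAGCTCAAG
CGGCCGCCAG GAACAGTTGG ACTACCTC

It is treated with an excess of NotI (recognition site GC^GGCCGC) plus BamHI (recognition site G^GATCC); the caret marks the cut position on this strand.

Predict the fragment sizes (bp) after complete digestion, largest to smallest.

NotI sites (GCGGCCGC) start at positions 64, 100.
NotI cuts after base 2 of each site, so after positions 65, 101.
BamHI sites (GGATCC) start at positions 25, 46.
BamHI cuts after the first base of each site, so after positions 25, 46.
Combined cut positions: 25, 46, 65, 101.
Linear molecule, 4 cuts → 5 fragments:
  1–25 → 25 bp
  26–46 → 21 bp
  47–65 → 19 bp
  66–101 → 36 bp
  102–128 → 27 bp
Sorted largest to smallest: 36, 27, 25, 21, 19 bp.

36, 27, 25, 21, 19 bp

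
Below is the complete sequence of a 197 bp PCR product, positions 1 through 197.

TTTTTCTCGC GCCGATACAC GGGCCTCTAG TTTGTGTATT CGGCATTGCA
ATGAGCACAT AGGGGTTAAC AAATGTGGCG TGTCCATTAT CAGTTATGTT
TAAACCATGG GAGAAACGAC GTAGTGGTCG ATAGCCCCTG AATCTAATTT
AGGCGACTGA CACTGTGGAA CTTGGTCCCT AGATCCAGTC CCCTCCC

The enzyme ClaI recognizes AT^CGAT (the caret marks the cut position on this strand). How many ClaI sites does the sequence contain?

0

No occurrence of ATCGAT is present in the sequence.
ClaI does not cut: 0 sites.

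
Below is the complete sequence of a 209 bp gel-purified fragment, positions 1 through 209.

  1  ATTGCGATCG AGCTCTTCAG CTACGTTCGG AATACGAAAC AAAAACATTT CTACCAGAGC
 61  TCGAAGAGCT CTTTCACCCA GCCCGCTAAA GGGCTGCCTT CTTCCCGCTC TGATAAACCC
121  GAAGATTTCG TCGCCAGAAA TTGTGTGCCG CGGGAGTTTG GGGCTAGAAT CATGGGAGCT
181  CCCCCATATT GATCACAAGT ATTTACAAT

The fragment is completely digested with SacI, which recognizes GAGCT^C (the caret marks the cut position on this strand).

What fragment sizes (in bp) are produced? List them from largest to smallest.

SacI sites (GAGCTC) start at positions 10, 57, 66, 176.
SacI cuts after base 5 of each site (before the last base), so after positions 14, 61, 70, 180.
Linear molecule, 4 cuts → 5 fragments:
  1–14 → 14 bp
  15–61 → 47 bp
  62–70 → 9 bp
  71–180 → 110 bp
  181–209 → 29 bp
Sorted largest to smallest: 110, 47, 29, 14, 9 bp.

110, 47, 29, 14, 9 bp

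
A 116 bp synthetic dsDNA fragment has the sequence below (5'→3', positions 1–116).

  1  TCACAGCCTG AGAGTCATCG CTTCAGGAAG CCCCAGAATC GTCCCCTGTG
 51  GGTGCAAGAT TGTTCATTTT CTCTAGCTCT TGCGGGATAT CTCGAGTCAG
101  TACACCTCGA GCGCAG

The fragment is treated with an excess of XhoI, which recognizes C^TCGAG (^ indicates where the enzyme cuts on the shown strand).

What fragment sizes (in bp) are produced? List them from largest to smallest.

91, 15, 10 bp

XhoI sites (CTCGAG) start at positions 91, 106.
XhoI cuts after the first base of each site, so after positions 91, 106.
Linear molecule, 2 cuts → 3 fragments:
  1–91 → 91 bp
  92–106 → 15 bp
  107–116 → 10 bp
Sorted largest to smallest: 91, 15, 10 bp.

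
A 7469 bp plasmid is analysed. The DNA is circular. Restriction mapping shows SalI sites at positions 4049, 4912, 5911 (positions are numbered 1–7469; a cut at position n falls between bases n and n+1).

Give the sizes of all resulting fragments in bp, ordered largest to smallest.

Circular molecule, 3 cuts → 3 fragments:
  4912 − 4049 = 863 bp
  5911 − 4912 = 999 bp
  wrap: 7469 − 5911 + 4049 = 5607 bp
Sorted largest to smallest: 5607, 999, 863 bp.

5607, 999, 863 bp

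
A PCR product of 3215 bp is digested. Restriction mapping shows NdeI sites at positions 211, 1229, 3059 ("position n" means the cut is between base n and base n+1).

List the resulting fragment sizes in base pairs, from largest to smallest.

1830, 1018, 211, 156 bp

Linear molecule, 3 cuts → 4 fragments:
  211 − 0 = 211 bp
  1229 − 211 = 1018 bp
  3059 − 1229 = 1830 bp
  3215 − 3059 = 156 bp
Sorted largest to smallest: 1830, 1018, 211, 156 bp.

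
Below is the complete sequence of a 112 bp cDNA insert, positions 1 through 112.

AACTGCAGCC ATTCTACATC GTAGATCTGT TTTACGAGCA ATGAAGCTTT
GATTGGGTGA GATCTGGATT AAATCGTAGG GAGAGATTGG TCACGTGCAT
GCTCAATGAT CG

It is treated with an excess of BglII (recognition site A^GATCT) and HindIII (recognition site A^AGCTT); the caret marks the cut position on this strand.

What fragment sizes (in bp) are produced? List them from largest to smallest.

52, 23, 21, 16 bp

BglII sites (AGATCT) start at positions 23, 60.
BglII cuts after the first base of each site, so after positions 23, 60.
The HindIII site (AAGCTT) starts at position 44.
HindIII cuts after the first base of each site, so after position 44.
Combined cut positions: 23, 44, 60.
Linear molecule, 3 cuts → 4 fragments:
  1–23 → 23 bp
  24–44 → 21 bp
  45–60 → 16 bp
  61–112 → 52 bp
Sorted largest to smallest: 52, 23, 21, 16 bp.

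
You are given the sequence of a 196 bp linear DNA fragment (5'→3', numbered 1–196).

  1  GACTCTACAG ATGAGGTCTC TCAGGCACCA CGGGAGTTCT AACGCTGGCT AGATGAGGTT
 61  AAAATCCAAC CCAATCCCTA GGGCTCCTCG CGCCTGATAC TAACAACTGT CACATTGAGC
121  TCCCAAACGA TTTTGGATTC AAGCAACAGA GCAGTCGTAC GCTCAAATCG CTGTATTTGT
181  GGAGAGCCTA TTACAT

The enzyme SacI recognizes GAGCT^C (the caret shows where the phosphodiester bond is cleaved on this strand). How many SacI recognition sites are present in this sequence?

1

GAGCTC occurs starting at position 117.
SacI cuts at 1 site.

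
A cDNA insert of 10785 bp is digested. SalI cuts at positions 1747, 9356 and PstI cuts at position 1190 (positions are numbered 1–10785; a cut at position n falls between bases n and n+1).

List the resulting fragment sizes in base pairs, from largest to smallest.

7609, 1429, 1190, 557 bp

Combined cut positions (sorted): 1190, 1747, 9356.
Linear molecule, 3 cuts → 4 fragments:
  1190 − 0 = 1190 bp
  1747 − 1190 = 557 bp
  9356 − 1747 = 7609 bp
  10785 − 9356 = 1429 bp
Sorted largest to smallest: 7609, 1429, 1190, 557 bp.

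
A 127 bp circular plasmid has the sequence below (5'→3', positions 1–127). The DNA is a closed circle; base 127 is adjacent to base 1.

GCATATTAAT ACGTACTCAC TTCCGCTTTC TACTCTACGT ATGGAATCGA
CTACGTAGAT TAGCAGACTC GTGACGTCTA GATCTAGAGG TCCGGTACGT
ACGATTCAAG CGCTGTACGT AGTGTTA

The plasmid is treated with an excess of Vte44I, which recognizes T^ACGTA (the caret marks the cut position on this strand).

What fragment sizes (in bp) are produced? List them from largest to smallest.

44, 26, 21, 20, 16 bp

Vte44I sites (TACGTA) start at positions 10, 36, 52, 96, 116.
Vte44I cuts after the first base of each site, so after positions 10, 36, 52, 96, 116.
Circular molecule, 5 cuts → 5 fragments:
  11–36 → 26 bp
  37–52 → 16 bp
  53–96 → 44 bp
  97–116 → 20 bp
  117–127 then 1–10 → 11 + 10 = 21 bp
Sorted largest to smallest: 44, 26, 21, 20, 16 bp.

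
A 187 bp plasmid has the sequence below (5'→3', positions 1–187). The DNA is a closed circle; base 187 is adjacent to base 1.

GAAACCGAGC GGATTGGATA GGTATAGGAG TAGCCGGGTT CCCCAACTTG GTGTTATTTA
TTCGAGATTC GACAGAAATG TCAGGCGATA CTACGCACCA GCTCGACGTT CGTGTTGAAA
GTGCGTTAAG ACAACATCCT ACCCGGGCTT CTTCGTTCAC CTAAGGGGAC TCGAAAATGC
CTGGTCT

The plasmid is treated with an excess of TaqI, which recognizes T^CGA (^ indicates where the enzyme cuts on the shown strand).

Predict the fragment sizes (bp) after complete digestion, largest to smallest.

TaqI sites (TCGA) start at positions 62, 69, 103, 171.
TaqI cuts after the first base of each site, so after positions 62, 69, 103, 171.
Circular molecule, 4 cuts → 4 fragments:
  63–69 → 7 bp
  70–103 → 34 bp
  104–171 → 68 bp
  172–187 then 1–62 → 16 + 62 = 78 bp
Sorted largest to smallest: 78, 68, 34, 7 bp.

78, 68, 34, 7 bp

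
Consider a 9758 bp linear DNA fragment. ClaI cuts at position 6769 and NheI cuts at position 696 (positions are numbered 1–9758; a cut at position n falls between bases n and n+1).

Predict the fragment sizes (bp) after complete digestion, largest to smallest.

6073, 2989, 696 bp

Combined cut positions (sorted): 696, 6769.
Linear molecule, 2 cuts → 3 fragments:
  696 − 0 = 696 bp
  6769 − 696 = 6073 bp
  9758 − 6769 = 2989 bp
Sorted largest to smallest: 6073, 2989, 696 bp.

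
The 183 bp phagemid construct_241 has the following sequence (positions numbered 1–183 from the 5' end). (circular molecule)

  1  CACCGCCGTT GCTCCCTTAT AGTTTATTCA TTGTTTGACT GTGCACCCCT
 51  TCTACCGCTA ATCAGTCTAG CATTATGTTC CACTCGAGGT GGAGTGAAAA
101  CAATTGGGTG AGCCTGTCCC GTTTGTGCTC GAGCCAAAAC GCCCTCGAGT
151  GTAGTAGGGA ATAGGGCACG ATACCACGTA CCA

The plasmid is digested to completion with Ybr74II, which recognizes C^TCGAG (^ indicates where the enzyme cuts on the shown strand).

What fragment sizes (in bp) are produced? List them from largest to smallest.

122, 45, 16 bp

Ybr74II sites (CTCGAG) start at positions 83, 128, 144.
Ybr74II cuts after the first base of each site, so after positions 83, 128, 144.
Circular molecule, 3 cuts → 3 fragments:
  84–128 → 45 bp
  129–144 → 16 bp
  145–183 then 1–83 → 39 + 83 = 122 bp
Sorted largest to smallest: 122, 45, 16 bp.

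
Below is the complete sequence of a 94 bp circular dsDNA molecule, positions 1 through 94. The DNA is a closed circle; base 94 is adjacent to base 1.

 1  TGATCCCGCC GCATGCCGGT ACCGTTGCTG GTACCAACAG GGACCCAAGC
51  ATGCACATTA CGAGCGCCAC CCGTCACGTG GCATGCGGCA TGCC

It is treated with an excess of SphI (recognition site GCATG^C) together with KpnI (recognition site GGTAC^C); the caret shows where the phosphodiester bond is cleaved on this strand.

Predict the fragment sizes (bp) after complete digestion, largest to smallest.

32, 19, 17, 12, 7, 7 bp

SphI sites (GCATGC) start at positions 11, 49, 81, 88.
SphI cuts after base 5 of each site (before the last base), so after positions 15, 53, 85, 92.
KpnI sites (GGTACC) start at positions 18, 30.
KpnI cuts after base 5 of each site (before the last base), so after positions 22, 34.
Combined cut positions: 15, 22, 34, 53, 85, 92.
Circular molecule, 6 cuts → 6 fragments:
  16–22 → 7 bp
  23–34 → 12 bp
  35–53 → 19 bp
  54–85 → 32 bp
  86–92 → 7 bp
  93–94 then 1–15 → 2 + 15 = 17 bp
Sorted largest to smallest: 32, 19, 17, 12, 7, 7 bp.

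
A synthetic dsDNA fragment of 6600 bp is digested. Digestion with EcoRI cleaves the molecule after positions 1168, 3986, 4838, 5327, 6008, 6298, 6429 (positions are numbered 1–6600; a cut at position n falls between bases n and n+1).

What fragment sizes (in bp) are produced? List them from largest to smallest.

Linear molecule, 7 cuts → 8 fragments:
  1168 − 0 = 1168 bp
  3986 − 1168 = 2818 bp
  4838 − 3986 = 852 bp
  5327 − 4838 = 489 bp
  6008 − 5327 = 681 bp
  6298 − 6008 = 290 bp
  6429 − 6298 = 131 bp
  6600 − 6429 = 171 bp
Sorted largest to smallest: 2818, 1168, 852, 681, 489, 290, 171, 131 bp.

2818, 1168, 852, 681, 489, 290, 171, 131 bp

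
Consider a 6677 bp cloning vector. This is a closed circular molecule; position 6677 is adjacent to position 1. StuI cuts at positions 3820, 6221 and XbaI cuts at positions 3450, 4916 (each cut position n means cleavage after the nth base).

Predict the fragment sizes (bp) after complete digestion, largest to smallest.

Combined cut positions (sorted): 3450, 3820, 4916, 6221.
Circular molecule, 4 cuts → 4 fragments:
  3820 − 3450 = 370 bp
  4916 − 3820 = 1096 bp
  6221 − 4916 = 1305 bp
  wrap: 6677 − 6221 + 3450 = 3906 bp
Sorted largest to smallest: 3906, 1305, 1096, 370 bp.

3906, 1305, 1096, 370 bp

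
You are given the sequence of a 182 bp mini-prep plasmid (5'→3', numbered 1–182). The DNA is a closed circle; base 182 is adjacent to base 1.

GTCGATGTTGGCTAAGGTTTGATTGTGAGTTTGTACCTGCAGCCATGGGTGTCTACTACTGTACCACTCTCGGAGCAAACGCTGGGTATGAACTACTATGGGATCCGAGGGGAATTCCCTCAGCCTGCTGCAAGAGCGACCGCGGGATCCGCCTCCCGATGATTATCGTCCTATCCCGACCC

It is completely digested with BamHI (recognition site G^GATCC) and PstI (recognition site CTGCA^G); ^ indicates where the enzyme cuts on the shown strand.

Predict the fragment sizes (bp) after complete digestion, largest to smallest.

BamHI sites (GGATCC) start at positions 101, 145.
BamHI cuts after the first base of each site, so after positions 101, 145.
The PstI site (CTGCAG) starts at position 37.
PstI cuts after base 5 of each site (before the last base), so after position 41.
Combined cut positions: 41, 101, 145.
Circular molecule, 3 cuts → 3 fragments:
  42–101 → 60 bp
  102–145 → 44 bp
  146–182 then 1–41 → 37 + 41 = 78 bp
Sorted largest to smallest: 78, 60, 44 bp.

78, 60, 44 bp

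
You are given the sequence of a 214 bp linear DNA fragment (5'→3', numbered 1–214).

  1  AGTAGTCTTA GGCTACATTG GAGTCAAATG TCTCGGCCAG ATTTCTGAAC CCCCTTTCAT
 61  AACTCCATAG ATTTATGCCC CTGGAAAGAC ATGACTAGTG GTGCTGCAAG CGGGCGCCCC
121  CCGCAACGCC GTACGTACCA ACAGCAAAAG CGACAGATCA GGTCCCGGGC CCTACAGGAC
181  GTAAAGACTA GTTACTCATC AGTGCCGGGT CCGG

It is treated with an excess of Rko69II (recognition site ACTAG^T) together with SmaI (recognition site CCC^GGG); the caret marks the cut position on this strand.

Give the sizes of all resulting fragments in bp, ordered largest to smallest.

98, 68, 25, 23 bp

Rko69II sites (ACTAGT) start at positions 94, 187.
Rko69II cuts after base 5 of each site (before the last base), so after positions 98, 191.
The SmaI site (CCCGGG) starts at position 164.
SmaI cuts after base 3 of each site, so after position 166.
Combined cut positions: 98, 166, 191.
Linear molecule, 3 cuts → 4 fragments:
  1–98 → 98 bp
  99–166 → 68 bp
  167–191 → 25 bp
  192–214 → 23 bp
Sorted largest to smallest: 98, 68, 25, 23 bp.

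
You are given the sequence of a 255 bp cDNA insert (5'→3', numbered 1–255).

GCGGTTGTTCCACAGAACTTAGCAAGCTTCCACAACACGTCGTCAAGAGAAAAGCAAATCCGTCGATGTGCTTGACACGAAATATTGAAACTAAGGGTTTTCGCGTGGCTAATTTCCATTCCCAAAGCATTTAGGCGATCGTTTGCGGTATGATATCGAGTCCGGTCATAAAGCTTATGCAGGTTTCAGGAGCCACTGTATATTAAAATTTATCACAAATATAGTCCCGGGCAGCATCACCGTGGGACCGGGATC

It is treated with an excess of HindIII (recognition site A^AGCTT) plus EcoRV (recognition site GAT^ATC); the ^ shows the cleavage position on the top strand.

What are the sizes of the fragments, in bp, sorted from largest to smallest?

HindIII sites (AAGCTT) start at positions 24, 171.
HindIII cuts after the first base of each site, so after positions 24, 171.
The EcoRV site (GATATC) starts at position 152.
EcoRV cuts after base 3 of each site, so after position 154.
Combined cut positions: 24, 154, 171.
Linear molecule, 3 cuts → 4 fragments:
  1–24 → 24 bp
  25–154 → 130 bp
  155–171 → 17 bp
  172–255 → 84 bp
Sorted largest to smallest: 130, 84, 24, 17 bp.

130, 84, 24, 17 bp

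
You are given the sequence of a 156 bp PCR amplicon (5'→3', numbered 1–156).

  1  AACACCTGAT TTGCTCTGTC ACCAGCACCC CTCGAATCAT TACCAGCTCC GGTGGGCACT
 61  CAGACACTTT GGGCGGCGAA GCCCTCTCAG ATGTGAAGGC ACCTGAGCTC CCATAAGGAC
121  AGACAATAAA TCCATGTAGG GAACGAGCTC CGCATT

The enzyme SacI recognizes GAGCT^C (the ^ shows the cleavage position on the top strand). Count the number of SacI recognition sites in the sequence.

2

GAGCTC occurs starting at positions 105, 145.
SacI cuts at 2 sites.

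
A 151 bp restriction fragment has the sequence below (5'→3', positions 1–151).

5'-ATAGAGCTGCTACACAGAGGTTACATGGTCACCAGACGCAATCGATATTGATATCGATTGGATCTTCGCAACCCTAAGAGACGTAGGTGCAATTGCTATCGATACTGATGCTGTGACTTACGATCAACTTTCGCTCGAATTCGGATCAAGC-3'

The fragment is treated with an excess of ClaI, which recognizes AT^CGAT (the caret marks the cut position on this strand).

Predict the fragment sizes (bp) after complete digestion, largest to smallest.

ClaI sites (ATCGAT) start at positions 41, 53, 98.
ClaI cuts after base 2 of each site, so after positions 42, 54, 99.
Linear molecule, 3 cuts → 4 fragments:
  1–42 → 42 bp
  43–54 → 12 bp
  55–99 → 45 bp
  100–151 → 52 bp
Sorted largest to smallest: 52, 45, 42, 12 bp.

52, 45, 42, 12 bp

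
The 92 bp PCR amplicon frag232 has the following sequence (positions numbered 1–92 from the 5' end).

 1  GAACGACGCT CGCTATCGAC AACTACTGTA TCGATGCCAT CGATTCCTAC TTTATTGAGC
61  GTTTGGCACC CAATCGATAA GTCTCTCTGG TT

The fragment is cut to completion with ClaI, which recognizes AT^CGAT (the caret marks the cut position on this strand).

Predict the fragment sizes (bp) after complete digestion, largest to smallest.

ClaI sites (ATCGAT) start at positions 30, 39, 73.
ClaI cuts after base 2 of each site, so after positions 31, 40, 74.
Linear molecule, 3 cuts → 4 fragments:
  1–31 → 31 bp
  32–40 → 9 bp
  41–74 → 34 bp
  75–92 → 18 bp
Sorted largest to smallest: 34, 31, 18, 9 bp.

34, 31, 18, 9 bp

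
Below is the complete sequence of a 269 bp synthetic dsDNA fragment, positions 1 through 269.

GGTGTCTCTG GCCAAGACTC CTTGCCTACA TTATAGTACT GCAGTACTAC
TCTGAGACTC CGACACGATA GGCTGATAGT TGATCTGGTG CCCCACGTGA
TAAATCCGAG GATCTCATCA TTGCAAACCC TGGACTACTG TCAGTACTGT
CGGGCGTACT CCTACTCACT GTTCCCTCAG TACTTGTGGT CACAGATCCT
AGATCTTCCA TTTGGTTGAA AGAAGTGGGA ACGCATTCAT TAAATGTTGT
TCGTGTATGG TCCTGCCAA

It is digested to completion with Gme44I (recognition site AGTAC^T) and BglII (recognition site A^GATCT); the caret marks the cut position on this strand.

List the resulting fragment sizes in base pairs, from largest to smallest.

Gme44I sites (AGTACT) start at positions 35, 43, 143, 179.
Gme44I cuts after base 5 of each site (before the last base), so after positions 39, 47, 147, 183.
The BglII site (AGATCT) starts at position 201.
BglII cuts after the first base of each site, so after position 201.
Combined cut positions: 39, 47, 147, 183, 201.
Linear molecule, 5 cuts → 6 fragments:
  1–39 → 39 bp
  40–47 → 8 bp
  48–147 → 100 bp
  148–183 → 36 bp
  184–201 → 18 bp
  202–269 → 68 bp
Sorted largest to smallest: 100, 68, 39, 36, 18, 8 bp.

100, 68, 39, 36, 18, 8 bp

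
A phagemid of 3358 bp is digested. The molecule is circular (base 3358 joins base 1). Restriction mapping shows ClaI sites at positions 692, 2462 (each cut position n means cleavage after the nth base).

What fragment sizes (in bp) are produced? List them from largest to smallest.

1770, 1588 bp

Circular molecule, 2 cuts → 2 fragments:
  2462 − 692 = 1770 bp
  wrap: 3358 − 2462 + 692 = 1588 bp
Sorted largest to smallest: 1770, 1588 bp.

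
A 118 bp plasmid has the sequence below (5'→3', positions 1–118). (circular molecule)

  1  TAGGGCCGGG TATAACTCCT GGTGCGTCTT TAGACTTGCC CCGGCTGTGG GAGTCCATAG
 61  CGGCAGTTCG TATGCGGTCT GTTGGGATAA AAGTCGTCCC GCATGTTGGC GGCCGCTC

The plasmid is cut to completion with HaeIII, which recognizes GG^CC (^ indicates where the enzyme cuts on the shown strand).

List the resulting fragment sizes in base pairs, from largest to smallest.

HaeIII sites (GGCC) start at positions 4, 111.
HaeIII cuts after base 2 of each site, so after positions 5, 112.
Circular molecule, 2 cuts → 2 fragments:
  6–112 → 107 bp
  113–118 then 1–5 → 6 + 5 = 11 bp
Sorted largest to smallest: 107, 11 bp.

107, 11 bp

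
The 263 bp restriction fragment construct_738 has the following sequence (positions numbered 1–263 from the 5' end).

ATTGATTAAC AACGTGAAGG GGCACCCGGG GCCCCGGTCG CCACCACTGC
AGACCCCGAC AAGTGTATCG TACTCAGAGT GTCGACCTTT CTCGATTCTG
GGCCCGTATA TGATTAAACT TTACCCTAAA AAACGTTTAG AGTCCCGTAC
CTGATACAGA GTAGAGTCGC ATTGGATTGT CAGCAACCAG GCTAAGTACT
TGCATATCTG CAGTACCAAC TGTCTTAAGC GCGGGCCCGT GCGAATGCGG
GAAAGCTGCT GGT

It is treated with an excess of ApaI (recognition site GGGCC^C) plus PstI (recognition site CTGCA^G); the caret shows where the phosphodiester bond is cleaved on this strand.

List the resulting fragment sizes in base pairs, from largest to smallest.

ApaI sites (GGGCCC) start at positions 29, 100, 233.
ApaI cuts after base 5 of each site (before the last base), so after positions 33, 104, 237.
PstI sites (CTGCAG) start at positions 47, 208.
PstI cuts after base 5 of each site (before the last base), so after positions 51, 212.
Combined cut positions: 33, 51, 104, 212, 237.
Linear molecule, 5 cuts → 6 fragments:
  1–33 → 33 bp
  34–51 → 18 bp
  52–104 → 53 bp
  105–212 → 108 bp
  213–237 → 25 bp
  238–263 → 26 bp
Sorted largest to smallest: 108, 53, 33, 26, 25, 18 bp.

108, 53, 33, 26, 25, 18 bp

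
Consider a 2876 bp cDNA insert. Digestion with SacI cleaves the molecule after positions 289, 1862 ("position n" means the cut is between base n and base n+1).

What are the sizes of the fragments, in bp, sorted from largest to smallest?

Linear molecule, 2 cuts → 3 fragments:
  289 − 0 = 289 bp
  1862 − 289 = 1573 bp
  2876 − 1862 = 1014 bp
Sorted largest to smallest: 1573, 1014, 289 bp.

1573, 1014, 289 bp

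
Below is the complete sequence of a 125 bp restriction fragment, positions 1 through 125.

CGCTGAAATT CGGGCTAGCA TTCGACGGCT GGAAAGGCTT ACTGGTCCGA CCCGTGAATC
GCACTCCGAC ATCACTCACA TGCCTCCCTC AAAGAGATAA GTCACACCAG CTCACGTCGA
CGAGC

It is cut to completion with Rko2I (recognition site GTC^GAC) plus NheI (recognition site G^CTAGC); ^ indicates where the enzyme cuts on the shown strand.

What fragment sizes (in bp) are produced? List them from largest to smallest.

The Rko2I site (GTCGAC) starts at position 116.
Rko2I cuts after base 3 of each site, so after position 118.
The NheI site (GCTAGC) starts at position 14.
NheI cuts after the first base of each site, so after position 14.
Combined cut positions: 14, 118.
Linear molecule, 2 cuts → 3 fragments:
  1–14 → 14 bp
  15–118 → 104 bp
  119–125 → 7 bp
Sorted largest to smallest: 104, 14, 7 bp.

104, 14, 7 bp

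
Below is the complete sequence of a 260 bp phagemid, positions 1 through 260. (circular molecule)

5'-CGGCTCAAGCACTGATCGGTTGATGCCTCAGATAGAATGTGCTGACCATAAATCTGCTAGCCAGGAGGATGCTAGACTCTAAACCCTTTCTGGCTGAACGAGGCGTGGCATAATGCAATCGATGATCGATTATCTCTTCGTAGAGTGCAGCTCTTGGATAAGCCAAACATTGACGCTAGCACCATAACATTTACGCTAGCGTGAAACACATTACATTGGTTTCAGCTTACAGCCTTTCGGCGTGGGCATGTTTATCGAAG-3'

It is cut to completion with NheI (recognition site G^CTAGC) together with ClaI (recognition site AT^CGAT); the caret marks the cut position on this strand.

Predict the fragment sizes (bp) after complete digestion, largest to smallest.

121, 63, 49, 20, 7 bp

NheI sites (GCTAGC) start at positions 56, 175, 195.
NheI cuts after the first base of each site, so after positions 56, 175, 195.
ClaI sites (ATCGAT) start at positions 118, 125.
ClaI cuts after base 2 of each site, so after positions 119, 126.
Combined cut positions: 56, 119, 126, 175, 195.
Circular molecule, 5 cuts → 5 fragments:
  57–119 → 63 bp
  120–126 → 7 bp
  127–175 → 49 bp
  176–195 → 20 bp
  196–260 then 1–56 → 65 + 56 = 121 bp
Sorted largest to smallest: 121, 63, 49, 20, 7 bp.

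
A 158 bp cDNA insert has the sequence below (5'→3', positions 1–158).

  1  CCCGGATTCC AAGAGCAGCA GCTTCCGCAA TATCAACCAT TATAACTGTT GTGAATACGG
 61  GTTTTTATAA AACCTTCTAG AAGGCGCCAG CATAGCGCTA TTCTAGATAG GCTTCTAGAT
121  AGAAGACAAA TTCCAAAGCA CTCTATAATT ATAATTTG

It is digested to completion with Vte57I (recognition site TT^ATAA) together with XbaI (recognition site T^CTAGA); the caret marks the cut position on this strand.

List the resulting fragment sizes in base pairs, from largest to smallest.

41, 36, 26, 25, 12, 10, 8 bp

Vte57I sites (TTATAA) start at positions 40, 65, 149.
Vte57I cuts after base 2 of each site, so after positions 41, 66, 150.
XbaI sites (TCTAGA) start at positions 76, 102, 114.
XbaI cuts after the first base of each site, so after positions 76, 102, 114.
Combined cut positions: 41, 66, 76, 102, 114, 150.
Linear molecule, 6 cuts → 7 fragments:
  1–41 → 41 bp
  42–66 → 25 bp
  67–76 → 10 bp
  77–102 → 26 bp
  103–114 → 12 bp
  115–150 → 36 bp
  151–158 → 8 bp
Sorted largest to smallest: 41, 36, 26, 25, 12, 10, 8 bp.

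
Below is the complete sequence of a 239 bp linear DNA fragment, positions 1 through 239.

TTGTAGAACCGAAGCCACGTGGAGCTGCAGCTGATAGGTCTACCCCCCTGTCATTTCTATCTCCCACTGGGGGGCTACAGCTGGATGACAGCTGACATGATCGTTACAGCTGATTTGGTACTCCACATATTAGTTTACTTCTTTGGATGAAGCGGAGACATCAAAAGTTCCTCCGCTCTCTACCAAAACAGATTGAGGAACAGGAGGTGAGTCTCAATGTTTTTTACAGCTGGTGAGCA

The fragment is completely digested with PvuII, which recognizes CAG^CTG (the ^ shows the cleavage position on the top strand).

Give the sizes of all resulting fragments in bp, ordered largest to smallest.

PvuII sites (CAGCTG) start at positions 28, 78, 89, 107, 227.
PvuII cuts after base 3 of each site, so after positions 30, 80, 91, 109, 229.
Linear molecule, 5 cuts → 6 fragments:
  1–30 → 30 bp
  31–80 → 50 bp
  81–91 → 11 bp
  92–109 → 18 bp
  110–229 → 120 bp
  230–239 → 10 bp
Sorted largest to smallest: 120, 50, 30, 18, 11, 10 bp.

120, 50, 30, 18, 11, 10 bp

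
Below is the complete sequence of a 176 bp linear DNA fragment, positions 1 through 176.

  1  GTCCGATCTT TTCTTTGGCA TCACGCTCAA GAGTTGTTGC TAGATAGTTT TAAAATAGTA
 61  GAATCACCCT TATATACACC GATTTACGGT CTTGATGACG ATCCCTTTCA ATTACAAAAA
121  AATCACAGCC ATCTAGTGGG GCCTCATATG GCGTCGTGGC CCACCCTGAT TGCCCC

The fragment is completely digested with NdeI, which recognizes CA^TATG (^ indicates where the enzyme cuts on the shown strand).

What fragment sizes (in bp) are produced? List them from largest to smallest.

146, 30 bp

The NdeI site (CATATG) starts at position 145.
NdeI cuts after base 2 of each site, so after position 146.
Linear molecule, 1 cut → 2 fragments:
  1–146 → 146 bp
  147–176 → 30 bp
Sorted largest to smallest: 146, 30 bp.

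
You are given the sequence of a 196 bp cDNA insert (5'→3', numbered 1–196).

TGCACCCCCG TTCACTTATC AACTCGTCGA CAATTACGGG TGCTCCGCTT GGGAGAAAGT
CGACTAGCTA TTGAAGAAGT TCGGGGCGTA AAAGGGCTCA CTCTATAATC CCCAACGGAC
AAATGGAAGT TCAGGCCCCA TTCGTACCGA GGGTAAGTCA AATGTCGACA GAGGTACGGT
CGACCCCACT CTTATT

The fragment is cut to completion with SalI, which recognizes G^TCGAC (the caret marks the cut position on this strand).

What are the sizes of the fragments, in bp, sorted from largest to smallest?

105, 33, 26, 17, 15 bp

SalI sites (GTCGAC) start at positions 26, 59, 164, 179.
SalI cuts after the first base of each site, so after positions 26, 59, 164, 179.
Linear molecule, 4 cuts → 5 fragments:
  1–26 → 26 bp
  27–59 → 33 bp
  60–164 → 105 bp
  165–179 → 15 bp
  180–196 → 17 bp
Sorted largest to smallest: 105, 33, 26, 17, 15 bp.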